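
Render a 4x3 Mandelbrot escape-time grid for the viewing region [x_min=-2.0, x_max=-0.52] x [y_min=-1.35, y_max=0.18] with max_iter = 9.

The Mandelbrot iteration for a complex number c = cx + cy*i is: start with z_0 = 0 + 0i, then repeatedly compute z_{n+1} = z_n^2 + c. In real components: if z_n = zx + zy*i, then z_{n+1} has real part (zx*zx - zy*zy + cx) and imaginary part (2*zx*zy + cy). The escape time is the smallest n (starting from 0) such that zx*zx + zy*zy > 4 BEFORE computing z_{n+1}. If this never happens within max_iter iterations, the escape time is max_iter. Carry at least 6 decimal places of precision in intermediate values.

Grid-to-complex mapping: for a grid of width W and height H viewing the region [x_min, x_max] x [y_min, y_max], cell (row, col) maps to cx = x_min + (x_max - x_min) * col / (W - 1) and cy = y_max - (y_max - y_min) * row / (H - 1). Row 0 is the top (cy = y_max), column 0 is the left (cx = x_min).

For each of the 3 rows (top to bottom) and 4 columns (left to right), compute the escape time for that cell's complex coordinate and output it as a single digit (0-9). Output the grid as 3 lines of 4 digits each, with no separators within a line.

(row=0, col=0): c = -2.0000 + 0.1800i → escape time 1
(row=0, col=1): c = -1.5067 + 0.1800i → escape time 5
(row=0, col=2): c = -1.0133 + 0.1800i → escape time 9
(row=0, col=3): c = -0.5200 + 0.1800i → escape time 9
(row=1, col=0): c = -2.0000 + -0.5850i → escape time 1
(row=1, col=1): c = -1.5067 + -0.5850i → escape time 3
(row=1, col=2): c = -1.0133 + -0.5850i → escape time 5
(row=1, col=3): c = -0.5200 + -0.5850i → escape time 9
(row=2, col=0): c = -2.0000 + -1.3500i → escape time 1
(row=2, col=1): c = -1.5067 + -1.3500i → escape time 1
(row=2, col=2): c = -1.0133 + -1.3500i → escape time 2
(row=2, col=3): c = -0.5200 + -1.3500i → escape time 2

Answer: 1599
1359
1122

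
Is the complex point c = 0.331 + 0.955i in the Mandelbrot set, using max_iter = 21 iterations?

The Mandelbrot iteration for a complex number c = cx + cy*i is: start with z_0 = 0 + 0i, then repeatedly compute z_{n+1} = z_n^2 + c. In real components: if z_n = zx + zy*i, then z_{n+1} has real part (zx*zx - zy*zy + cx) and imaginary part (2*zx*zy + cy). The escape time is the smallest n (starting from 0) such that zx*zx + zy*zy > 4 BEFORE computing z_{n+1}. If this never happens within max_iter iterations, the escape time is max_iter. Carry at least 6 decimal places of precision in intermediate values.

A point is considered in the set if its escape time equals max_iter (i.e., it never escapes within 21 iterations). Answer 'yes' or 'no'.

Answer: no

Derivation:
z_0 = 0 + 0i, c = 0.3310 + 0.9550i
Iter 1: z = 0.3310 + 0.9550i, |z|^2 = 1.0216
Iter 2: z = -0.4715 + 1.5872i, |z|^2 = 2.7415
Iter 3: z = -1.9660 + -0.5416i, |z|^2 = 4.1583
Escaped at iteration 3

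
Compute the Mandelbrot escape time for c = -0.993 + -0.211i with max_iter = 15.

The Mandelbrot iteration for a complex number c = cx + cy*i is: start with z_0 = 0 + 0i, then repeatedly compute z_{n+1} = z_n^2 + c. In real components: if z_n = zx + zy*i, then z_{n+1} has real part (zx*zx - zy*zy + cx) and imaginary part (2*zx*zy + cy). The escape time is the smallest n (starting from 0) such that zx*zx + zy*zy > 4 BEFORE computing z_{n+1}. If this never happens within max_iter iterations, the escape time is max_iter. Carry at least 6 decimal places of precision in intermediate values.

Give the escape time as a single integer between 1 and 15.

Answer: 15

Derivation:
z_0 = 0 + 0i, c = -0.9930 + -0.2110i
Iter 1: z = -0.9930 + -0.2110i, |z|^2 = 1.0306
Iter 2: z = -0.0515 + 0.2080i, |z|^2 = 0.0459
Iter 3: z = -1.0336 + -0.2324i, |z|^2 = 1.1224
Iter 4: z = 0.0214 + 0.2695i, |z|^2 = 0.0731
Iter 5: z = -1.0652 + -0.1995i, |z|^2 = 1.1743
Iter 6: z = 0.1018 + 0.2139i, |z|^2 = 0.0561
Iter 7: z = -1.0284 + -0.1675i, |z|^2 = 1.0857
Iter 8: z = 0.0366 + 0.1334i, |z|^2 = 0.0191
Iter 9: z = -1.0095 + -0.2012i, |z|^2 = 1.0595
Iter 10: z = -0.0145 + 0.1953i, |z|^2 = 0.0383
Iter 11: z = -1.0309 + -0.2167i, |z|^2 = 1.1097
Iter 12: z = 0.0229 + 0.2357i, |z|^2 = 0.0561
Iter 13: z = -1.0480 + -0.2002i, |z|^2 = 1.1385
Iter 14: z = 0.0653 + 0.2087i, |z|^2 = 0.0478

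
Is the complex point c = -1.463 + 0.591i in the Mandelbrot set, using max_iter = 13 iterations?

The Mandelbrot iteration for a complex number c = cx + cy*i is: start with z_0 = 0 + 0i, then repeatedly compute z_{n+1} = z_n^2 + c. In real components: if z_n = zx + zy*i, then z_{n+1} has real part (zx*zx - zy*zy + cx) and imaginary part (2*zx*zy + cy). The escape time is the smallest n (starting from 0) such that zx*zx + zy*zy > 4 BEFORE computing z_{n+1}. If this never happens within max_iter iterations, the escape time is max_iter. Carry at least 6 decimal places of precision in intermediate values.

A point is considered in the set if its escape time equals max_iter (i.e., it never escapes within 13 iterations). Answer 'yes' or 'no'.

z_0 = 0 + 0i, c = -1.4630 + 0.5910i
Iter 1: z = -1.4630 + 0.5910i, |z|^2 = 2.4897
Iter 2: z = 0.3281 + -1.1383i, |z|^2 = 1.4033
Iter 3: z = -2.6510 + -0.1559i, |z|^2 = 7.0521
Escaped at iteration 3

Answer: no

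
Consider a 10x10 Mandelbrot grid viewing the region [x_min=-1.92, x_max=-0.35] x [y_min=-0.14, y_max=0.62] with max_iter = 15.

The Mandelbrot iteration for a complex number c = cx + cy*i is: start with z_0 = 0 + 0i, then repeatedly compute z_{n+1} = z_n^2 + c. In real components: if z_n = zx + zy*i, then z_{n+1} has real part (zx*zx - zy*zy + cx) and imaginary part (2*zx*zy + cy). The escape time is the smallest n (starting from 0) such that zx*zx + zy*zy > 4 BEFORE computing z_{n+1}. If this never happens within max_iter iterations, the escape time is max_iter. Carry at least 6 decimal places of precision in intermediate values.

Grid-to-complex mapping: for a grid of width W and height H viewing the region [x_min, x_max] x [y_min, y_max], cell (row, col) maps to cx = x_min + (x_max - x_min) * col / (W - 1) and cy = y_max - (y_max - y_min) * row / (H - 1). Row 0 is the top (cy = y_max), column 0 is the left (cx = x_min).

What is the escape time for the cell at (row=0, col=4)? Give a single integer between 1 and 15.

Answer: 3

Derivation:
z_0 = 0 + 0i, c = -1.2222 + 0.6200i
Iter 1: z = -1.2222 + 0.6200i, |z|^2 = 1.8782
Iter 2: z = -0.1128 + -0.8956i, |z|^2 = 0.8147
Iter 3: z = -2.0115 + 0.8220i, |z|^2 = 4.7219
Escaped at iteration 3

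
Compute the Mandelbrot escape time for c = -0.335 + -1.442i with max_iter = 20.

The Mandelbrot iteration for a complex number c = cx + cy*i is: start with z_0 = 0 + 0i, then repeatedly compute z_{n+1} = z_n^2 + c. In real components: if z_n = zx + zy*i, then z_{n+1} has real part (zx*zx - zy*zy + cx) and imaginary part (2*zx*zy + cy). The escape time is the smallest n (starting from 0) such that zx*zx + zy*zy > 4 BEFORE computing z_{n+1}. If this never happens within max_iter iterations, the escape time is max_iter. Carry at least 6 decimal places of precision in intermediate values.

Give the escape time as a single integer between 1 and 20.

Answer: 2

Derivation:
z_0 = 0 + 0i, c = -0.3350 + -1.4420i
Iter 1: z = -0.3350 + -1.4420i, |z|^2 = 2.1916
Iter 2: z = -2.3021 + -0.4759i, |z|^2 = 5.5263
Escaped at iteration 2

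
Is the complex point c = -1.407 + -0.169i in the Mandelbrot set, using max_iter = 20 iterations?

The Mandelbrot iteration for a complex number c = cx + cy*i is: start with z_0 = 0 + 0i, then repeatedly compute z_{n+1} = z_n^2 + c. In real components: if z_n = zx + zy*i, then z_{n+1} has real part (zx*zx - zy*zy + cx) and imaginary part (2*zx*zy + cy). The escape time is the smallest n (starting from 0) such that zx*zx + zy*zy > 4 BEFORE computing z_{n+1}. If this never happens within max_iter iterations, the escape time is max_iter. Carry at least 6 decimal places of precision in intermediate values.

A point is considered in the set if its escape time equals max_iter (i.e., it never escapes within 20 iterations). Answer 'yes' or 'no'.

Answer: no

Derivation:
z_0 = 0 + 0i, c = -1.4070 + -0.1690i
Iter 1: z = -1.4070 + -0.1690i, |z|^2 = 2.0082
Iter 2: z = 0.5441 + 0.3066i, |z|^2 = 0.3900
Iter 3: z = -1.2050 + 0.1646i, |z|^2 = 1.4790
Iter 4: z = 0.0178 + -0.5657i, |z|^2 = 0.3203
Iter 5: z = -1.7267 + -0.1892i, |z|^2 = 3.0171
Iter 6: z = 1.5386 + 0.4842i, |z|^2 = 2.6017
Iter 7: z = 0.7257 + 1.3210i, |z|^2 = 2.2717
Iter 8: z = -2.6253 + 1.7484i, |z|^2 = 9.9490
Escaped at iteration 8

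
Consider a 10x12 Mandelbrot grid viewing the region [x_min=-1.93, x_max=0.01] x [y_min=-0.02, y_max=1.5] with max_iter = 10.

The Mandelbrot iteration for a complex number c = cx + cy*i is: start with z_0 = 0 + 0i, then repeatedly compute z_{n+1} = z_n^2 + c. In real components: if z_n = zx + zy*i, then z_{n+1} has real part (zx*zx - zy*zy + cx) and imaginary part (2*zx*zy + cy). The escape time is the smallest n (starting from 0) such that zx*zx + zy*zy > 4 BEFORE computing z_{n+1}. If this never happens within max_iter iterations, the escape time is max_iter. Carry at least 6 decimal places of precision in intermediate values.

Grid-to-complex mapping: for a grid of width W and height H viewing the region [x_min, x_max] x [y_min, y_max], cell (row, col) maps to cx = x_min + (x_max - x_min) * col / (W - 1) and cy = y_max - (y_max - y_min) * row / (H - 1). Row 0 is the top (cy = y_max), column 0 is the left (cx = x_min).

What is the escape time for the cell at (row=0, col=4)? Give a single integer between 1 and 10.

z_0 = 0 + 0i, c = -1.0678 + 1.5000i
Iter 1: z = -1.0678 + 1.5000i, |z|^2 = 3.3901
Iter 2: z = -2.1776 + -1.7033i, |z|^2 = 7.6434
Escaped at iteration 2

Answer: 2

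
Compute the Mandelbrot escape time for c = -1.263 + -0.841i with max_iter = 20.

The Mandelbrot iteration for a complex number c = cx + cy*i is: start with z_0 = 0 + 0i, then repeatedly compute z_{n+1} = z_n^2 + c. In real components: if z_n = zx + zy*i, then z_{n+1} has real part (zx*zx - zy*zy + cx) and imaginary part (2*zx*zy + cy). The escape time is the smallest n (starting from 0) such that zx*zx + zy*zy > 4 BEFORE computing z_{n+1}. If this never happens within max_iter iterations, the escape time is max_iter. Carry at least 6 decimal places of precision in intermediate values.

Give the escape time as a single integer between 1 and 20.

Answer: 3

Derivation:
z_0 = 0 + 0i, c = -1.2630 + -0.8410i
Iter 1: z = -1.2630 + -0.8410i, |z|^2 = 2.3024
Iter 2: z = -0.3751 + 1.2834i, |z|^2 = 1.7877
Iter 3: z = -2.7693 + -1.8038i, |z|^2 = 10.9229
Escaped at iteration 3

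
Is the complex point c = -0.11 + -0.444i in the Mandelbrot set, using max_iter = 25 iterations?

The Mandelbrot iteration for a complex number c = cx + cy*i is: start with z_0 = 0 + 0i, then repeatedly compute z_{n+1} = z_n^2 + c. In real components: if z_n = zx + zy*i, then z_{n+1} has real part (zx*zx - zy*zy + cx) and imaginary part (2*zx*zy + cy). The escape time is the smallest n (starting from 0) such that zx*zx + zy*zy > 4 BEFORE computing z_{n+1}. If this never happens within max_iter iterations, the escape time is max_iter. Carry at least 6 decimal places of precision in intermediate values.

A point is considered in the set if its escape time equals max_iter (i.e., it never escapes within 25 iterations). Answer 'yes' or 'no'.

z_0 = 0 + 0i, c = -0.1100 + -0.4440i
Iter 1: z = -0.1100 + -0.4440i, |z|^2 = 0.2092
Iter 2: z = -0.2950 + -0.3463i, |z|^2 = 0.2070
Iter 3: z = -0.1429 + -0.2396i, |z|^2 = 0.0778
Iter 4: z = -0.1470 + -0.3755i, |z|^2 = 0.1626
Iter 5: z = -0.2294 + -0.3336i, |z|^2 = 0.1639
Iter 6: z = -0.1687 + -0.2910i, |z|^2 = 0.1131
Iter 7: z = -0.1662 + -0.3459i, |z|^2 = 0.1472
Iter 8: z = -0.2020 + -0.3290i, |z|^2 = 0.1491
Iter 9: z = -0.1775 + -0.3111i, |z|^2 = 0.1283
Iter 10: z = -0.1753 + -0.3336i, |z|^2 = 0.1420
Iter 11: z = -0.1906 + -0.3271i, |z|^2 = 0.1433
Iter 12: z = -0.1807 + -0.3193i, |z|^2 = 0.1346
Iter 13: z = -0.1793 + -0.3286i, |z|^2 = 0.1402
Iter 14: z = -0.1858 + -0.3261i, |z|^2 = 0.1409
Iter 15: z = -0.1818 + -0.3228i, |z|^2 = 0.1373
Iter 16: z = -0.1811 + -0.3266i, |z|^2 = 0.1395
Iter 17: z = -0.1839 + -0.3257i, |z|^2 = 0.1399
Iter 18: z = -0.1823 + -0.3242i, |z|^2 = 0.1383
Iter 19: z = -0.1819 + -0.3258i, |z|^2 = 0.1392
Iter 20: z = -0.1831 + -0.3255i, |z|^2 = 0.1394
Iter 21: z = -0.1824 + -0.3248i, |z|^2 = 0.1388
Iter 22: z = -0.1822 + -0.3255i, |z|^2 = 0.1392
Iter 23: z = -0.1827 + -0.3254i, |z|^2 = 0.1392
Iter 24: z = -0.1825 + -0.3251i, |z|^2 = 0.1390
Did not escape in 25 iterations → in set

Answer: yes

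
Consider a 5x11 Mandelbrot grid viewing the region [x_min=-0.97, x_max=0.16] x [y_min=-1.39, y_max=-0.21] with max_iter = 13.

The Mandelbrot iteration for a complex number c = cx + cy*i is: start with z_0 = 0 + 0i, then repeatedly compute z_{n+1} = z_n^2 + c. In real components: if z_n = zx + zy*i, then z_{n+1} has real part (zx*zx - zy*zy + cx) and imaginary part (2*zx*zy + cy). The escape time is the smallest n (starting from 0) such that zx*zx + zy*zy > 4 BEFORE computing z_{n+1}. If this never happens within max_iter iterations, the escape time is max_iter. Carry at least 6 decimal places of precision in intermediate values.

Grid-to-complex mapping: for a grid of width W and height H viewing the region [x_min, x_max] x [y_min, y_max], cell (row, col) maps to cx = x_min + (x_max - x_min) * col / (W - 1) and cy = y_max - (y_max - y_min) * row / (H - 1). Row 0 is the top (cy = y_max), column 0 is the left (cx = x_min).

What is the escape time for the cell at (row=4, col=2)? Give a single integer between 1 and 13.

Answer: 10

Derivation:
z_0 = 0 + 0i, c = -0.4050 + -0.6820i
Iter 1: z = -0.4050 + -0.6820i, |z|^2 = 0.6291
Iter 2: z = -0.7061 + -0.1296i, |z|^2 = 0.5154
Iter 3: z = 0.0768 + -0.4990i, |z|^2 = 0.2549
Iter 4: z = -0.6481 + -0.7586i, |z|^2 = 0.9956
Iter 5: z = -0.5605 + 0.3014i, |z|^2 = 0.4049
Iter 6: z = -0.1817 + -1.0198i, |z|^2 = 1.0730
Iter 7: z = -1.4120 + -0.3114i, |z|^2 = 2.0907
Iter 8: z = 1.4917 + 0.1975i, |z|^2 = 2.2643
Iter 9: z = 1.7813 + -0.0928i, |z|^2 = 3.1816
Iter 10: z = 2.7594 + -1.0127i, |z|^2 = 8.6399
Escaped at iteration 10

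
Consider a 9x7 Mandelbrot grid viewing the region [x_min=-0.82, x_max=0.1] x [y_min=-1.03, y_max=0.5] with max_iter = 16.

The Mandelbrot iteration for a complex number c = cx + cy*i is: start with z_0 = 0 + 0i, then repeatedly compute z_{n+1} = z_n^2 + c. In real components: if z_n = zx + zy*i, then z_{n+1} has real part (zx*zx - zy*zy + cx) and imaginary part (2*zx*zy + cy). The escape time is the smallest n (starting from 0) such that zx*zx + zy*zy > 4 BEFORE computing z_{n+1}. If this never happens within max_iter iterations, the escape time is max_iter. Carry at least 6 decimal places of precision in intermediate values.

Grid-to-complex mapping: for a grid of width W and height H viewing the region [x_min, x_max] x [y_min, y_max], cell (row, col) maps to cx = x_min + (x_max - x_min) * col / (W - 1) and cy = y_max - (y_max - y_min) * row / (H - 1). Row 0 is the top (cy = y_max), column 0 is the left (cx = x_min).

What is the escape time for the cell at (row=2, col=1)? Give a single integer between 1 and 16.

z_0 = 0 + 0i, c = -0.7050 + -0.0100i
Iter 1: z = -0.7050 + -0.0100i, |z|^2 = 0.4971
Iter 2: z = -0.2081 + 0.0041i, |z|^2 = 0.0433
Iter 3: z = -0.6617 + -0.0117i, |z|^2 = 0.4380
Iter 4: z = -0.2673 + 0.0055i, |z|^2 = 0.0715
Iter 5: z = -0.6336 + -0.0129i, |z|^2 = 0.4016
Iter 6: z = -0.3037 + 0.0064i, |z|^2 = 0.0923
Iter 7: z = -0.6128 + -0.0139i, |z|^2 = 0.3757
Iter 8: z = -0.3297 + 0.0070i, |z|^2 = 0.1087
Iter 9: z = -0.5964 + -0.0146i, |z|^2 = 0.3559
Iter 10: z = -0.3496 + 0.0074i, |z|^2 = 0.1222
Iter 11: z = -0.5829 + -0.0152i, |z|^2 = 0.3400
Iter 12: z = -0.3655 + 0.0077i, |z|^2 = 0.1337
Iter 13: z = -0.5715 + -0.0156i, |z|^2 = 0.3268
Iter 14: z = -0.3787 + 0.0079i, |z|^2 = 0.1435
Iter 15: z = -0.5617 + -0.0160i, |z|^2 = 0.3157

Answer: 16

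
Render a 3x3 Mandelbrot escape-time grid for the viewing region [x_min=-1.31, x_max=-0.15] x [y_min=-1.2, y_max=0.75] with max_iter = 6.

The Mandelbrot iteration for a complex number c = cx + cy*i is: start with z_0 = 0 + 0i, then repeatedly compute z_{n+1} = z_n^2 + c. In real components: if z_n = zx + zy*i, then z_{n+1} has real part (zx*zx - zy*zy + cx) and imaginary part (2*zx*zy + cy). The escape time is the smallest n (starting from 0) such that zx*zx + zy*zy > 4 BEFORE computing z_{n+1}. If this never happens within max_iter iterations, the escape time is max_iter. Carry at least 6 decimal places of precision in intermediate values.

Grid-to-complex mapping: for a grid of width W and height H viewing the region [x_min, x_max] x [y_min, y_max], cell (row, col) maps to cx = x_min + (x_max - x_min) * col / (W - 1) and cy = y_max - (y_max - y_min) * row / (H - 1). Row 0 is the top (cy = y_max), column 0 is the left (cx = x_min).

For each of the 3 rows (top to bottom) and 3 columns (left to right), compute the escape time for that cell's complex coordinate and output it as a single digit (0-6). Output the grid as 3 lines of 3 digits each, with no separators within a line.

Answer: 346
666
233

Derivation:
(row=0, col=0): c = -1.3100 + 0.7500i → escape time 3
(row=0, col=1): c = -0.7300 + 0.7500i → escape time 4
(row=0, col=2): c = -0.1500 + 0.7500i → escape time 6
(row=1, col=0): c = -1.3100 + -0.2250i → escape time 6
(row=1, col=1): c = -0.7300 + -0.2250i → escape time 6
(row=1, col=2): c = -0.1500 + -0.2250i → escape time 6
(row=2, col=0): c = -1.3100 + -1.2000i → escape time 2
(row=2, col=1): c = -0.7300 + -1.2000i → escape time 3
(row=2, col=2): c = -0.1500 + -1.2000i → escape time 3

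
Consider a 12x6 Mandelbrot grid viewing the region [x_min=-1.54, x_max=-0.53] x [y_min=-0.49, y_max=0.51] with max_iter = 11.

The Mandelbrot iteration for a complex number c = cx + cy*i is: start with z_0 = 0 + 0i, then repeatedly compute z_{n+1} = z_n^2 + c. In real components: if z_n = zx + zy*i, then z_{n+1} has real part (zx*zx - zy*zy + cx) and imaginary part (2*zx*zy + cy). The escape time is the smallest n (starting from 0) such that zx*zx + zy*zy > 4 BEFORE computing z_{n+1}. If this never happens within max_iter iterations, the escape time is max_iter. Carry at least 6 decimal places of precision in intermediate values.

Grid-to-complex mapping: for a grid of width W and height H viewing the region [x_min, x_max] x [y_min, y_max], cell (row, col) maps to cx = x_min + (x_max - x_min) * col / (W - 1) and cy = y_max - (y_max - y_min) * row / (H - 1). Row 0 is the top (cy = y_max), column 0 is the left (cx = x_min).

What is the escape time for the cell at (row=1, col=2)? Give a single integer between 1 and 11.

Answer: 6

Derivation:
z_0 = 0 + 0i, c = -1.3564 + 0.3100i
Iter 1: z = -1.3564 + 0.3100i, |z|^2 = 1.9358
Iter 2: z = 0.3873 + -0.5309i, |z|^2 = 0.4319
Iter 3: z = -1.4883 + -0.1012i, |z|^2 = 2.2253
Iter 4: z = 0.8484 + 0.6113i, |z|^2 = 1.0935
Iter 5: z = -1.0102 + 1.3473i, |z|^2 = 2.8358
Iter 6: z = -2.1510 + -2.4122i, |z|^2 = 10.4454
Escaped at iteration 6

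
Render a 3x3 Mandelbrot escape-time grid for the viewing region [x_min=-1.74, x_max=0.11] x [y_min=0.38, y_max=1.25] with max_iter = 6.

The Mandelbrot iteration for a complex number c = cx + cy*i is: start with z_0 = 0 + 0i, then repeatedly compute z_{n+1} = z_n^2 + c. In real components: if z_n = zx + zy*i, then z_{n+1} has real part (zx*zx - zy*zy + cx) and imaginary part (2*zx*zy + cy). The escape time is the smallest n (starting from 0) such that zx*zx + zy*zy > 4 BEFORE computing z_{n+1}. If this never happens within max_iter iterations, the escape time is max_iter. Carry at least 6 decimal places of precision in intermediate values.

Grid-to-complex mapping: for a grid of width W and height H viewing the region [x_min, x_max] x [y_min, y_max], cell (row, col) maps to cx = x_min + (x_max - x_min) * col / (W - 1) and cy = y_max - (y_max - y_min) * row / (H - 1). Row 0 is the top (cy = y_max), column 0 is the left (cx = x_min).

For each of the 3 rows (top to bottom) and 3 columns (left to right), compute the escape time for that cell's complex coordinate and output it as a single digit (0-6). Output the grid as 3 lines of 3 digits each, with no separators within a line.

Answer: 132
246
366

Derivation:
(row=0, col=0): c = -1.7400 + 1.2500i → escape time 1
(row=0, col=1): c = -0.8150 + 1.2500i → escape time 3
(row=0, col=2): c = 0.1100 + 1.2500i → escape time 2
(row=1, col=0): c = -1.7400 + 0.8150i → escape time 2
(row=1, col=1): c = -0.8150 + 0.8150i → escape time 4
(row=1, col=2): c = 0.1100 + 0.8150i → escape time 6
(row=2, col=0): c = -1.7400 + 0.3800i → escape time 3
(row=2, col=1): c = -0.8150 + 0.3800i → escape time 6
(row=2, col=2): c = 0.1100 + 0.3800i → escape time 6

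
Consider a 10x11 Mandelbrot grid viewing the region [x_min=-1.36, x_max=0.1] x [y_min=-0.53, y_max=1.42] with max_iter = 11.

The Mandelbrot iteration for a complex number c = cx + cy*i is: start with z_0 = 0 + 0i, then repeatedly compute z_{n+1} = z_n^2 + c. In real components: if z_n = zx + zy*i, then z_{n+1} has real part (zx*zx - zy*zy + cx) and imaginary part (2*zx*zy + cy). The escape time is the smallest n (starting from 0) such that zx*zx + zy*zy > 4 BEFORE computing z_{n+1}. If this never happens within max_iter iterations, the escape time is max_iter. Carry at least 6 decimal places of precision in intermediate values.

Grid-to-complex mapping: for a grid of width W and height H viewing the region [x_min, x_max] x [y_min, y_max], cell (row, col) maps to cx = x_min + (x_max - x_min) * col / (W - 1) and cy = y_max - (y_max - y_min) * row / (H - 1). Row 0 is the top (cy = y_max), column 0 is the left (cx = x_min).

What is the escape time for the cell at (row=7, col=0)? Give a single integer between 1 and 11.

Answer: 11

Derivation:
z_0 = 0 + 0i, c = -1.3600 + 0.0550i
Iter 1: z = -1.3600 + 0.0550i, |z|^2 = 1.8526
Iter 2: z = 0.4866 + -0.0946i, |z|^2 = 0.2457
Iter 3: z = -1.1322 + -0.0371i, |z|^2 = 1.2832
Iter 4: z = -0.0795 + 0.1389i, |z|^2 = 0.0256
Iter 5: z = -1.3730 + 0.0329i, |z|^2 = 1.8861
Iter 6: z = 0.5240 + -0.0354i, |z|^2 = 0.2758
Iter 7: z = -1.0867 + 0.0179i, |z|^2 = 1.1812
Iter 8: z = -0.1794 + 0.0160i, |z|^2 = 0.0324
Iter 9: z = -1.3281 + 0.0493i, |z|^2 = 1.7662
Iter 10: z = 0.4013 + -0.0758i, |z|^2 = 0.1668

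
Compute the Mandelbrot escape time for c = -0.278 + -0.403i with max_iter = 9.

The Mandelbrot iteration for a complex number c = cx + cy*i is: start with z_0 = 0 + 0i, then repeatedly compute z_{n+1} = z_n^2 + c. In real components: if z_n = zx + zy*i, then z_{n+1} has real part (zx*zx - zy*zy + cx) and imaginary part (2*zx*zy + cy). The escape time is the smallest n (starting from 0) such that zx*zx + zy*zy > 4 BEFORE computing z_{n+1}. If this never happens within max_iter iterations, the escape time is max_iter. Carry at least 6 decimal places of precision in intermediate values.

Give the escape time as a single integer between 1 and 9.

Answer: 9

Derivation:
z_0 = 0 + 0i, c = -0.2780 + -0.4030i
Iter 1: z = -0.2780 + -0.4030i, |z|^2 = 0.2397
Iter 2: z = -0.3631 + -0.1789i, |z|^2 = 0.1639
Iter 3: z = -0.1782 + -0.2731i, |z|^2 = 0.1063
Iter 4: z = -0.3208 + -0.3057i, |z|^2 = 0.1964
Iter 5: z = -0.2685 + -0.2068i, |z|^2 = 0.1149
Iter 6: z = -0.2487 + -0.2919i, |z|^2 = 0.1471
Iter 7: z = -0.3014 + -0.2578i, |z|^2 = 0.1573
Iter 8: z = -0.2536 + -0.2476i, |z|^2 = 0.1256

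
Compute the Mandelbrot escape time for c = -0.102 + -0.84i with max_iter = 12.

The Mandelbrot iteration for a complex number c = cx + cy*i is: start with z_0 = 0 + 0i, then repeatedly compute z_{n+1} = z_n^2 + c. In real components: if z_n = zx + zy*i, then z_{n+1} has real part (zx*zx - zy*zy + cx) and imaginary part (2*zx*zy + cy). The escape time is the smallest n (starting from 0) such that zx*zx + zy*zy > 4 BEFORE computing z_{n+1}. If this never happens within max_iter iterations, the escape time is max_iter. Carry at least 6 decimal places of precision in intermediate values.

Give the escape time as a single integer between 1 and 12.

z_0 = 0 + 0i, c = -0.1020 + -0.8400i
Iter 1: z = -0.1020 + -0.8400i, |z|^2 = 0.7160
Iter 2: z = -0.7972 + -0.6686i, |z|^2 = 1.0826
Iter 3: z = 0.0864 + 0.2261i, |z|^2 = 0.0586
Iter 4: z = -0.1456 + -0.8009i, |z|^2 = 0.6627
Iter 5: z = -0.7223 + -0.6067i, |z|^2 = 0.8898
Iter 6: z = 0.0516 + 0.0364i, |z|^2 = 0.0040
Iter 7: z = -0.1007 + -0.8362i, |z|^2 = 0.7094
Iter 8: z = -0.7912 + -0.6716i, |z|^2 = 1.0770
Iter 9: z = 0.0729 + 0.2228i, |z|^2 = 0.0549
Iter 10: z = -0.1463 + -0.8075i, |z|^2 = 0.6735
Iter 11: z = -0.7327 + -0.6037i, |z|^2 = 0.9013

Answer: 12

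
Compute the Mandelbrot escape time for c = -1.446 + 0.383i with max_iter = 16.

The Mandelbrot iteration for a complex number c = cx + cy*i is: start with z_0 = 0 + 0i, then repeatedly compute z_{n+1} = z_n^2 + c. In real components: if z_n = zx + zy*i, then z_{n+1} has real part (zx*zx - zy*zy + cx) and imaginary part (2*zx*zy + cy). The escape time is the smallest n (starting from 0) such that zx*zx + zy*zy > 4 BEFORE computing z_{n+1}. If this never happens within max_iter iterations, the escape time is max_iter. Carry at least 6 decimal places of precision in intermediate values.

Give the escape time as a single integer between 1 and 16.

Answer: 4

Derivation:
z_0 = 0 + 0i, c = -1.4460 + 0.3830i
Iter 1: z = -1.4460 + 0.3830i, |z|^2 = 2.2376
Iter 2: z = 0.4982 + -0.7246i, |z|^2 = 0.7733
Iter 3: z = -1.7229 + -0.3391i, |z|^2 = 3.0832
Iter 4: z = 1.4073 + 1.5513i, |z|^2 = 4.3871
Escaped at iteration 4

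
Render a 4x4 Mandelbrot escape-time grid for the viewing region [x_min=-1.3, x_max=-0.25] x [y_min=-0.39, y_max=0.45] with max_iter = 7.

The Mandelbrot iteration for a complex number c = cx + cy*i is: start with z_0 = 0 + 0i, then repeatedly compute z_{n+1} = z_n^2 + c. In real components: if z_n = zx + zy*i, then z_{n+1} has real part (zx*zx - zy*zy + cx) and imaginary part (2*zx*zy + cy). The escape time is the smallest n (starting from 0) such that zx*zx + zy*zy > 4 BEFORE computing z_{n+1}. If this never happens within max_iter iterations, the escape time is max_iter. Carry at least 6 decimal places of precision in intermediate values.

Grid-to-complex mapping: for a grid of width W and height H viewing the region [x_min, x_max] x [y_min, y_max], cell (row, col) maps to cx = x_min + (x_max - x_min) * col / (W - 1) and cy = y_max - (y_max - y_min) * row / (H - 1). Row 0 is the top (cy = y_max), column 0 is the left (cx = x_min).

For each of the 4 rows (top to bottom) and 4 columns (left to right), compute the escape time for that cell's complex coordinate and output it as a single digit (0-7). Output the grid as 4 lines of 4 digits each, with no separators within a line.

Answer: 5677
7777
7777
7777

Derivation:
(row=0, col=0): c = -1.3000 + 0.4500i → escape time 5
(row=0, col=1): c = -0.9500 + 0.4500i → escape time 6
(row=0, col=2): c = -0.6000 + 0.4500i → escape time 7
(row=0, col=3): c = -0.2500 + 0.4500i → escape time 7
(row=1, col=0): c = -1.3000 + 0.1700i → escape time 7
(row=1, col=1): c = -0.9500 + 0.1700i → escape time 7
(row=1, col=2): c = -0.6000 + 0.1700i → escape time 7
(row=1, col=3): c = -0.2500 + 0.1700i → escape time 7
(row=2, col=0): c = -1.3000 + -0.1100i → escape time 7
(row=2, col=1): c = -0.9500 + -0.1100i → escape time 7
(row=2, col=2): c = -0.6000 + -0.1100i → escape time 7
(row=2, col=3): c = -0.2500 + -0.1100i → escape time 7
(row=3, col=0): c = -1.3000 + -0.3900i → escape time 7
(row=3, col=1): c = -0.9500 + -0.3900i → escape time 7
(row=3, col=2): c = -0.6000 + -0.3900i → escape time 7
(row=3, col=3): c = -0.2500 + -0.3900i → escape time 7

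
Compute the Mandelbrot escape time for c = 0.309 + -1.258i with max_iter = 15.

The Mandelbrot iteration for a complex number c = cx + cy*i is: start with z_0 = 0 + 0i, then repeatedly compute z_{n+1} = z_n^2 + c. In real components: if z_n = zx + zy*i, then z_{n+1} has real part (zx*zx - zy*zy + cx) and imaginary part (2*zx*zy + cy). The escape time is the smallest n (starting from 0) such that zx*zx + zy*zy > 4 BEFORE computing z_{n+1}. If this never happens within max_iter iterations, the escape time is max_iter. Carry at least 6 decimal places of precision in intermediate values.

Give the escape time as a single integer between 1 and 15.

Answer: 2

Derivation:
z_0 = 0 + 0i, c = 0.3090 + -1.2580i
Iter 1: z = 0.3090 + -1.2580i, |z|^2 = 1.6780
Iter 2: z = -1.1781 + -2.0354i, |z|^2 = 5.5309
Escaped at iteration 2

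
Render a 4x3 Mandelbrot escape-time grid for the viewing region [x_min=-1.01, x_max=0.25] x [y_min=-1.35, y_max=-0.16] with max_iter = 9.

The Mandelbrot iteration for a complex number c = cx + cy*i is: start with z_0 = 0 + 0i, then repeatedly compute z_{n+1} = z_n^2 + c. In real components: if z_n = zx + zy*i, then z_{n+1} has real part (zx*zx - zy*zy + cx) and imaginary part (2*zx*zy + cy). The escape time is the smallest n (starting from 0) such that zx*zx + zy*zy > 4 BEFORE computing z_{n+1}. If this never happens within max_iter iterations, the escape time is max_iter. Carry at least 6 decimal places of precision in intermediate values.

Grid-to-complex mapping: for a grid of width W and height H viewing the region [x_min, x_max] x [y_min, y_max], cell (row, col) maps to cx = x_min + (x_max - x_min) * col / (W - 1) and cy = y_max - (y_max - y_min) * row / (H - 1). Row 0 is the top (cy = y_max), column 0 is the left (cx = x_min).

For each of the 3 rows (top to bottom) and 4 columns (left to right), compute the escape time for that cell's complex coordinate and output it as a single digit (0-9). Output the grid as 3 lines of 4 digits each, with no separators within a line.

Answer: 9999
3595
2222

Derivation:
(row=0, col=0): c = -1.0100 + -0.1600i → escape time 9
(row=0, col=1): c = -0.5900 + -0.1600i → escape time 9
(row=0, col=2): c = -0.1700 + -0.1600i → escape time 9
(row=0, col=3): c = 0.2500 + -0.1600i → escape time 9
(row=1, col=0): c = -1.0100 + -0.7550i → escape time 3
(row=1, col=1): c = -0.5900 + -0.7550i → escape time 5
(row=1, col=2): c = -0.1700 + -0.7550i → escape time 9
(row=1, col=3): c = 0.2500 + -0.7550i → escape time 5
(row=2, col=0): c = -1.0100 + -1.3500i → escape time 2
(row=2, col=1): c = -0.5900 + -1.3500i → escape time 2
(row=2, col=2): c = -0.1700 + -1.3500i → escape time 2
(row=2, col=3): c = 0.2500 + -1.3500i → escape time 2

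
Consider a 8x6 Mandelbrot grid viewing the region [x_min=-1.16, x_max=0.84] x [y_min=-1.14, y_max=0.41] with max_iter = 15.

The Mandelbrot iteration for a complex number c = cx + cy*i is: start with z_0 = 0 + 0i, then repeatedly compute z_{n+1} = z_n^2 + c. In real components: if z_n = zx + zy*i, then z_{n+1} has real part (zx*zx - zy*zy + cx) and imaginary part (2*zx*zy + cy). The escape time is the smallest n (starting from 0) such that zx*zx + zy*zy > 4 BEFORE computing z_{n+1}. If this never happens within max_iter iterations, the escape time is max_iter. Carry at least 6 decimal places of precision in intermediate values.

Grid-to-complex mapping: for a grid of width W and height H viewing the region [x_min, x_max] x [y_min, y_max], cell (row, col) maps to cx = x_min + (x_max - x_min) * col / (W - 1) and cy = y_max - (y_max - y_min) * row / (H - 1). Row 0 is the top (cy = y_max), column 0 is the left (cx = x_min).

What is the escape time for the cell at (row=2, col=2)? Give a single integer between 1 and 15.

z_0 = 0 + 0i, c = -0.5886 + -0.2100i
Iter 1: z = -0.5886 + -0.2100i, |z|^2 = 0.3905
Iter 2: z = -0.2863 + 0.0372i, |z|^2 = 0.0833
Iter 3: z = -0.5080 + -0.2313i, |z|^2 = 0.3116
Iter 4: z = -0.3840 + 0.0250i, |z|^2 = 0.1481
Iter 5: z = -0.4417 + -0.2292i, |z|^2 = 0.2477
Iter 6: z = -0.4460 + -0.0075i, |z|^2 = 0.1989
Iter 7: z = -0.3897 + -0.2033i, |z|^2 = 0.1932
Iter 8: z = -0.4780 + -0.0515i, |z|^2 = 0.2311
Iter 9: z = -0.3627 + -0.1607i, |z|^2 = 0.1574
Iter 10: z = -0.4828 + -0.0934i, |z|^2 = 0.2418
Iter 11: z = -0.3642 + -0.1198i, |z|^2 = 0.1470
Iter 12: z = -0.4703 + -0.1227i, |z|^2 = 0.2363
Iter 13: z = -0.3824 + -0.0946i, |z|^2 = 0.1552
Iter 14: z = -0.4513 + -0.1377i, |z|^2 = 0.2226

Answer: 15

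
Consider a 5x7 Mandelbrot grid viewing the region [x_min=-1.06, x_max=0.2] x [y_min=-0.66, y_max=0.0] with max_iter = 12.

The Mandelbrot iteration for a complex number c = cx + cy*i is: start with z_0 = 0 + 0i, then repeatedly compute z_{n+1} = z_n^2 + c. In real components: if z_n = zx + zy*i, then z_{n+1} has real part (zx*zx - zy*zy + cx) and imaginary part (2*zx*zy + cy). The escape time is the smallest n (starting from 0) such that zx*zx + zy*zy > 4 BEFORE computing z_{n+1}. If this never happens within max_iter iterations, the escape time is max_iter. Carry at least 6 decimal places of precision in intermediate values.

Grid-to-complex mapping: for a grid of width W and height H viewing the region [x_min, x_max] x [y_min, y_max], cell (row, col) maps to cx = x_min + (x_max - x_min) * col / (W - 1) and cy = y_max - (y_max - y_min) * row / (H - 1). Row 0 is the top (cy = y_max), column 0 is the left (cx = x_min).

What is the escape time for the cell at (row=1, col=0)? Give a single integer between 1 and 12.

z_0 = 0 + 0i, c = -1.0600 + -0.1100i
Iter 1: z = -1.0600 + -0.1100i, |z|^2 = 1.1357
Iter 2: z = 0.0515 + 0.1232i, |z|^2 = 0.0178
Iter 3: z = -1.0725 + -0.0973i, |z|^2 = 1.1598
Iter 4: z = 0.0808 + 0.0987i, |z|^2 = 0.0163
Iter 5: z = -1.0632 + -0.0940i, |z|^2 = 1.1393
Iter 6: z = 0.0616 + 0.0900i, |z|^2 = 0.0119
Iter 7: z = -1.0643 + -0.0989i, |z|^2 = 1.1425
Iter 8: z = 0.0630 + 0.1006i, |z|^2 = 0.0141
Iter 9: z = -1.0661 + -0.0973i, |z|^2 = 1.1462
Iter 10: z = 0.0672 + 0.0976i, |z|^2 = 0.0140
Iter 11: z = -1.0650 + -0.0969i, |z|^2 = 1.1436

Answer: 12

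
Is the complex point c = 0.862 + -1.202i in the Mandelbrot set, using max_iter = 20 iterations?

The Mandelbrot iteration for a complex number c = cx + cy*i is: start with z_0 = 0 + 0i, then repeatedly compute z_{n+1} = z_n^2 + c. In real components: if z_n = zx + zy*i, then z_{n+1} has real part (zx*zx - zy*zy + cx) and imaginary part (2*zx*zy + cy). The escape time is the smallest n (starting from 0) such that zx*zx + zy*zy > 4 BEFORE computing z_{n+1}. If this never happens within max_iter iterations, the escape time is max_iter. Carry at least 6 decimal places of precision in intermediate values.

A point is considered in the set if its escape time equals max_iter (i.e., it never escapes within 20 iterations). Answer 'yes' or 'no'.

z_0 = 0 + 0i, c = 0.8620 + -1.2020i
Iter 1: z = 0.8620 + -1.2020i, |z|^2 = 2.1878
Iter 2: z = 0.1602 + -3.2742i, |z|^2 = 10.7464
Escaped at iteration 2

Answer: no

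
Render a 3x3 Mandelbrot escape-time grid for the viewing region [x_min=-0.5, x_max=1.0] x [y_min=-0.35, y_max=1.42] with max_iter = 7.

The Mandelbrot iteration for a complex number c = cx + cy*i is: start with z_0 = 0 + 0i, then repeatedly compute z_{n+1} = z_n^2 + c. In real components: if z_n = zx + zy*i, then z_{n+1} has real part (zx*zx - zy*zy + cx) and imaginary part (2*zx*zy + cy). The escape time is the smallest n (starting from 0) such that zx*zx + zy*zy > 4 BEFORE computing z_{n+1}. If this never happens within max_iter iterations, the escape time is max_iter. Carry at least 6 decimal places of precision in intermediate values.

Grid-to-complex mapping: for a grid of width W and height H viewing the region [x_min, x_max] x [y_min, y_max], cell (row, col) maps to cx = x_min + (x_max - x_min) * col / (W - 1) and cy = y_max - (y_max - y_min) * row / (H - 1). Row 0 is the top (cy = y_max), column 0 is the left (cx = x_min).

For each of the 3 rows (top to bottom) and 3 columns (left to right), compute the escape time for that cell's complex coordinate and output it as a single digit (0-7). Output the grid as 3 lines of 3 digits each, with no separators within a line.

Answer: 222
772
772

Derivation:
(row=0, col=0): c = -0.5000 + 1.4200i → escape time 2
(row=0, col=1): c = 0.2500 + 1.4200i → escape time 2
(row=0, col=2): c = 1.0000 + 1.4200i → escape time 2
(row=1, col=0): c = -0.5000 + 0.5350i → escape time 7
(row=1, col=1): c = 0.2500 + 0.5350i → escape time 7
(row=1, col=2): c = 1.0000 + 0.5350i → escape time 2
(row=2, col=0): c = -0.5000 + -0.3500i → escape time 7
(row=2, col=1): c = 0.2500 + -0.3500i → escape time 7
(row=2, col=2): c = 1.0000 + -0.3500i → escape time 2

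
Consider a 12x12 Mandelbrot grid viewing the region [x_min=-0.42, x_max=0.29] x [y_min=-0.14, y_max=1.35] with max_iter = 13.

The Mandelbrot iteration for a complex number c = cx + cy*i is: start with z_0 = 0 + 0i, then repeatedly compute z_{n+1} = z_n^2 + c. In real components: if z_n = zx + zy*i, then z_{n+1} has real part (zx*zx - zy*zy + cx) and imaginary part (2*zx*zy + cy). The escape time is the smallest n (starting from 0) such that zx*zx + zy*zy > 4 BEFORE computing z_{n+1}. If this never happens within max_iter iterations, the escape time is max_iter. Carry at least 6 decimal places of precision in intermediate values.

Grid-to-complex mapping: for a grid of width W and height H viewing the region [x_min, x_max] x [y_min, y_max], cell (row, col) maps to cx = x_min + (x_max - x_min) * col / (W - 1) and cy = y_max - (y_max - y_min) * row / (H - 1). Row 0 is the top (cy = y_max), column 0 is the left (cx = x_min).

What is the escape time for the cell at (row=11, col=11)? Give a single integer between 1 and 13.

z_0 = 0 + 0i, c = 0.2900 + -0.1400i
Iter 1: z = 0.2900 + -0.1400i, |z|^2 = 0.1037
Iter 2: z = 0.3545 + -0.2212i, |z|^2 = 0.1746
Iter 3: z = 0.3667 + -0.2968i, |z|^2 = 0.2226
Iter 4: z = 0.3364 + -0.3577i, |z|^2 = 0.2411
Iter 5: z = 0.2752 + -0.3807i, |z|^2 = 0.2206
Iter 6: z = 0.2208 + -0.3495i, |z|^2 = 0.1709
Iter 7: z = 0.2166 + -0.2944i, |z|^2 = 0.1336
Iter 8: z = 0.2503 + -0.2675i, |z|^2 = 0.1342
Iter 9: z = 0.2811 + -0.2739i, |z|^2 = 0.1540
Iter 10: z = 0.2940 + -0.2940i, |z|^2 = 0.1728
Iter 11: z = 0.2900 + -0.3128i, |z|^2 = 0.1820
Iter 12: z = 0.2762 + -0.3214i, |z|^2 = 0.1796

Answer: 13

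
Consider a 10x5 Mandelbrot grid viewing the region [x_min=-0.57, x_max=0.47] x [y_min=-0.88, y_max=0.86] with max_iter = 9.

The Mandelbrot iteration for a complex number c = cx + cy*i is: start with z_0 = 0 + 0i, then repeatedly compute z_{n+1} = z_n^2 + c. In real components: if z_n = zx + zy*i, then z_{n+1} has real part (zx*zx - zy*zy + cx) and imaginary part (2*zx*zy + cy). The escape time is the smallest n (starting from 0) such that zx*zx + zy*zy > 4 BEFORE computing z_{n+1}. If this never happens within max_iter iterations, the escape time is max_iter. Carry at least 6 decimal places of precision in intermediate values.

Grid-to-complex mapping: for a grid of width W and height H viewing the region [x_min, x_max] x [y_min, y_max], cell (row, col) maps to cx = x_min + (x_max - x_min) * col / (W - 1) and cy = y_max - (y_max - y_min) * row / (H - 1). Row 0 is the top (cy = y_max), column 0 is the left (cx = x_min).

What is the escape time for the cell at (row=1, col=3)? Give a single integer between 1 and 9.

z_0 = 0 + 0i, c = -0.2233 + 0.4250i
Iter 1: z = -0.2233 + 0.4250i, |z|^2 = 0.2305
Iter 2: z = -0.3541 + 0.2352i, |z|^2 = 0.1807
Iter 3: z = -0.1533 + 0.2585i, |z|^2 = 0.0903
Iter 4: z = -0.2666 + 0.3458i, |z|^2 = 0.1907
Iter 5: z = -0.2718 + 0.2406i, |z|^2 = 0.1318
Iter 6: z = -0.2074 + 0.2942i, |z|^2 = 0.1296
Iter 7: z = -0.2669 + 0.3030i, |z|^2 = 0.1630
Iter 8: z = -0.2439 + 0.2633i, |z|^2 = 0.1288

Answer: 9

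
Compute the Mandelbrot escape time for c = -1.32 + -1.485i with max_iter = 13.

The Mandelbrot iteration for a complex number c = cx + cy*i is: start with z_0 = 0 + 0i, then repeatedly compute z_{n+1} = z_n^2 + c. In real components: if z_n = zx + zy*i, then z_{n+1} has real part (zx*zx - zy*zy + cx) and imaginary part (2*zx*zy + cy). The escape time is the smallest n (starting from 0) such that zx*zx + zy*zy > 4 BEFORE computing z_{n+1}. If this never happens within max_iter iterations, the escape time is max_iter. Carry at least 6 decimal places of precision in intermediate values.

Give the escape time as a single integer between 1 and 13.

Answer: 2

Derivation:
z_0 = 0 + 0i, c = -1.3200 + -1.4850i
Iter 1: z = -1.3200 + -1.4850i, |z|^2 = 3.9476
Iter 2: z = -1.7828 + 2.4354i, |z|^2 = 9.1096
Escaped at iteration 2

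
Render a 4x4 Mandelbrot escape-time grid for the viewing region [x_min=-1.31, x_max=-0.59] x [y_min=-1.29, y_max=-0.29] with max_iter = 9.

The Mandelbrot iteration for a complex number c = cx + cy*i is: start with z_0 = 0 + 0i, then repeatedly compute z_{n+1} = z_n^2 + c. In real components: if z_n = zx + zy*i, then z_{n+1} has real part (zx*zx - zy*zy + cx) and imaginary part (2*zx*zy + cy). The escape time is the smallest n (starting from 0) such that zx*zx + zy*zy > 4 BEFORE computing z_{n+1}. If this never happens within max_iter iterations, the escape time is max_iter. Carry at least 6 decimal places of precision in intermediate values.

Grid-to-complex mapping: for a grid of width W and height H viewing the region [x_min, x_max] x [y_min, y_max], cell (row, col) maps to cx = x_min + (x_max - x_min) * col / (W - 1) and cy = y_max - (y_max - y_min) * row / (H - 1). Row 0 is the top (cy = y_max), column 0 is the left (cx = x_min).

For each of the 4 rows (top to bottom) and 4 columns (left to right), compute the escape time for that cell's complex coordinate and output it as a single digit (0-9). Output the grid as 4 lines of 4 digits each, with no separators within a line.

(row=0, col=0): c = -1.3100 + -0.2900i → escape time 7
(row=0, col=1): c = -1.0700 + -0.2900i → escape time 9
(row=0, col=2): c = -0.8300 + -0.2900i → escape time 9
(row=0, col=3): c = -0.5900 + -0.2900i → escape time 9
(row=1, col=0): c = -1.3100 + -0.6233i → escape time 3
(row=1, col=1): c = -1.0700 + -0.6233i → escape time 4
(row=1, col=2): c = -0.8300 + -0.6233i → escape time 5
(row=1, col=3): c = -0.5900 + -0.6233i → escape time 9
(row=2, col=0): c = -1.3100 + -0.9567i → escape time 3
(row=2, col=1): c = -1.0700 + -0.9567i → escape time 3
(row=2, col=2): c = -0.8300 + -0.9567i → escape time 3
(row=2, col=3): c = -0.5900 + -0.9567i → escape time 4
(row=3, col=0): c = -1.3100 + -1.2900i → escape time 2
(row=3, col=1): c = -1.0700 + -1.2900i → escape time 2
(row=3, col=2): c = -0.8300 + -1.2900i → escape time 3
(row=3, col=3): c = -0.5900 + -1.2900i → escape time 3

Answer: 7999
3459
3334
2233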